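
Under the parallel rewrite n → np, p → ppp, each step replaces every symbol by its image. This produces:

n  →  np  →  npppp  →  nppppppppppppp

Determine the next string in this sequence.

Rewriting the 14 symbols of nppppppppppppp one by one yields np ppp ppp ppp ppp ppp ppp ppp ppp ppp ppp ppp ppp ppp; concatenated:

npppppppppppppppppppppppppppppppppppppppp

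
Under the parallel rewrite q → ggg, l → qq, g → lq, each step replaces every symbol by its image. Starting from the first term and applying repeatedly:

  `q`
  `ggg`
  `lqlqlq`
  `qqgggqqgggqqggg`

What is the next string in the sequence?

gggggglqlqlqgggggglqlqlqgggggglqlqlq

Replace each of the 15 characters of qqgggqqgggqqggg in place — ggg ggg lq lq lq ggg ggg lq lq lq ggg ggg lq lq lq — and concatenate.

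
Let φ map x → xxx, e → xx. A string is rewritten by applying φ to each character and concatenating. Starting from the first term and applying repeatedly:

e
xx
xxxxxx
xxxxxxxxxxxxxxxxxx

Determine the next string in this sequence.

φ(xxxxxxxxxxxxxxxxxx) expands symbol-by-symbol to xxx xxx xxx xxx xxx xxx xxx xxx xxx xxx xxx xxx xxx xxx xxx xxx xxx xxx; joining the 18 pieces gives the next term.

xxxxxxxxxxxxxxxxxxxxxxxxxxxxxxxxxxxxxxxxxxxxxxxxxxxxxx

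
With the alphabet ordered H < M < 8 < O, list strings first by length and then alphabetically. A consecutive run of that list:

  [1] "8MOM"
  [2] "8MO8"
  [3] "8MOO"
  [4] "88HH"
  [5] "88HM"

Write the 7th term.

88HO

Continuing the enumeration 2 steps past 88HM: 88HM → 88H8 → (answer).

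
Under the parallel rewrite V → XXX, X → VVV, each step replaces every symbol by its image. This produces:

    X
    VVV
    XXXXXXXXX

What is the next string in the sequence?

Rewriting each symbol of XXXXXXXXX: X→VVV, X→VVV, X→VVV, X→VVV, X→VVV, X→VVV, X→VVV, X→VVV, X→VVV, which concatenates to VVV VVV VVV VVV VVV VVV VVV VVV VVV.

VVVVVVVVVVVVVVVVVVVVVVVVVVV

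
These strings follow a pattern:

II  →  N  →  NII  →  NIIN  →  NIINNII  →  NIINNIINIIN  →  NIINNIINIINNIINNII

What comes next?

NIINNIINIINNIINNIINIINNIINIIN

Each term (from the third on) is the previous term followed by the one before it: term 3 = N·II = NII.
The next term joins NIINNIINIINNIINNII and NIINNIINIIN.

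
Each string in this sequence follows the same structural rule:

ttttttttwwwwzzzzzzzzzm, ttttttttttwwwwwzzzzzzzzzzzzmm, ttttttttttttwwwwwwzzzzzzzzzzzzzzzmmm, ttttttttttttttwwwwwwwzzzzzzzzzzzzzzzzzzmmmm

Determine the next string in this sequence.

Reading off run lengths: t runs 8, 10, 12, 14; w runs 4, 5, 6, 7; z runs 9, 12, 15, 18; m runs 1, 2, 3, 4 — each is linear in n, where the shown terms are n = 3, 4, 5, 6.
Setting n = 7 gives 16, 8, 21, 5 characters in each block.

ttttttttttttttttwwwwwwwwzzzzzzzzzzzzzzzzzzzzzmmmmm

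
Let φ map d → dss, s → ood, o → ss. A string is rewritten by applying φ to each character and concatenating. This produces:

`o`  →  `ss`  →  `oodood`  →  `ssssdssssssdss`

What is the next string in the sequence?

φ(ssssdssssssdss) expands symbol-by-symbol to ood ood ood ood dss ood ood ood ood ood ood dss ood ood; joining the 14 pieces gives the next term.

oodoodoodooddssoodoodoodoodoodooddssoodood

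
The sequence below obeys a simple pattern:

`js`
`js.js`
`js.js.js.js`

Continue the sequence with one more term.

js.js.js.js.js.js.js.js

s(k+1) = s(k)·.·s(k) — each term doubles the last with '.' between the halves.
So the next term is two copies of js.js.js.js with '.' between the halves.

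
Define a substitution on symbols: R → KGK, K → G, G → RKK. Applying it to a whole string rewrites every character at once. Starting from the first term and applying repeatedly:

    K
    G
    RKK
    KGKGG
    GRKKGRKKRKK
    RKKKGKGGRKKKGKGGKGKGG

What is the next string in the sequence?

Rewriting the 21 symbols of RKKKGKGGRKKKGKGGKGKGG one by one yields KGK G G G RKK G RKK RKK KGK G G G RKK G RKK RKK G RKK G RKK RKK; concatenated:

KGKGGGRKKGRKKRKKKGKGGGRKKGRKKRKKGRKKGRKKRKK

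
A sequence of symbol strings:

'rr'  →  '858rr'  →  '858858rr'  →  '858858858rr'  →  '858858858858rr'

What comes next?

858858858858858rr

The strings grow by a fixed prefix 858 each time.
One more step from 858858858858rr gives the answer.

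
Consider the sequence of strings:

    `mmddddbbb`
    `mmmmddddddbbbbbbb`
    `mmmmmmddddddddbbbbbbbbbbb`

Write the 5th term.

Reading off run lengths: m runs 2, 4, 6; d runs 4, 6, 8; b runs 3, 7, 11 — each is linear in n (n = 1, 2, …).
Setting n = 5 gives 10, 12, 19 characters in each block.

mmmmmmmmmmddddddddddddbbbbbbbbbbbbbbbbbbb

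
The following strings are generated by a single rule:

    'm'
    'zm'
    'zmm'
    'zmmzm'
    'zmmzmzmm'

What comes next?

Each term (from the third on) is the previous term followed by the one before it: term 3 = zm·m = zmm.
So term 6 is zmmzmzmm·zmmzm.

zmmzmzmmzmmzm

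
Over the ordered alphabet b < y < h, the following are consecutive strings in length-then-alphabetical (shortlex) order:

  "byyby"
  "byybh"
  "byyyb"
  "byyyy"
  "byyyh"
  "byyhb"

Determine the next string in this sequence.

byyhy

The successor of byyhb increments the rightmost position that isn't already h and resets every position after it to b.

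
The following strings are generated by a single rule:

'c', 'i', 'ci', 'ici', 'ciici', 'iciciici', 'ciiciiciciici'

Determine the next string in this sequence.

iciciiciciiciiciciici

This is a Fibonacci-style word recurrence s(k) = s(k−2)·s(k−1): e.g. c·i = ci.
The next term joins iciciici and ciiciiciciici.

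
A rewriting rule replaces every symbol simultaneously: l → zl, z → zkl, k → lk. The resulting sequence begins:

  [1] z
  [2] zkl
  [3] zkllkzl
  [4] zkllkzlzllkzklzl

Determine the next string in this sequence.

φ(zkllkzlzllkzklzl) expands symbol-by-symbol to zkl lk zl zl lk zkl zl zkl zl zl lk zkl lk zl zkl zl; joining the 16 pieces gives the next term.

zkllkzlzllkzklzlzklzlzllkzkllkzlzklzl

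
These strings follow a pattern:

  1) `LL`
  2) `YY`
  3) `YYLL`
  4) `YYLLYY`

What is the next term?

YYLLYYYYLL

From term 3 onward, concatenate the last term with the second-to-last: YY·LL = YYLL, YYLL·YY = YYLLYY, …
So term 5 is YYLLYY·YYLL.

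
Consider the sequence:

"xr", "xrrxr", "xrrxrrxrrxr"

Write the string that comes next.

Every step duplicates the string with 'r' between the halves.
Doubling xrrxrrxrrxr with 'r' between the halves:

xrrxrrxrrxrrxrrxrrxrrxr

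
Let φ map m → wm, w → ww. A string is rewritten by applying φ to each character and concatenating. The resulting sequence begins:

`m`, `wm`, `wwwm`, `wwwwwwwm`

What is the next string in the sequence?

Apply φ to wwwwwwwm symbol by symbol: w→ww, w→ww, w→ww, w→ww, w→ww, w→ww, w→ww, m→wm; joined: ww ww ww ww ww ww ww wm.

wwwwwwwwwwwwwwwm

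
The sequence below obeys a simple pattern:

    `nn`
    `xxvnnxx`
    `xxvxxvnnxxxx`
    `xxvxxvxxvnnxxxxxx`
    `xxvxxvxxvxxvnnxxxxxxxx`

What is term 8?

xxvxxvxxvxxvxxvxxvxxvnnxxxxxxxxxxxxxx

s(k+1) = xxv·s(k)·xx, so each term gains xxv as a prefix and xx as a suffix.
From xxvxxvxxvxxvnnxxxxxxxx, 3 further steps: xxvxxvxxvxxvnnxxxxxxxx → xxvxxvxxvxxvxxvnnxxxxxxxxxx → xxvxxvxxvxxvxxvxxvnnxxxxxxxxxxxx → (answer).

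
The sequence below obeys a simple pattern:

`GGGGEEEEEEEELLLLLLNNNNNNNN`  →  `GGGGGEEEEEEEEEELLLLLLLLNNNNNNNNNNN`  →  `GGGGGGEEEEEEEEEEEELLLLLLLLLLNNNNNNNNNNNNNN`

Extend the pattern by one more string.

Each string has the form G^{n+1} E^{2n+2} L^{2n} N^{3n-1}, where the shown terms are n = 3, 4, 5.
Setting n = 6 gives 7, 14, 12, 17 characters in each block.

GGGGGGGEEEEEEEEEEEEEELLLLLLLLLLLLNNNNNNNNNNNNNNNNN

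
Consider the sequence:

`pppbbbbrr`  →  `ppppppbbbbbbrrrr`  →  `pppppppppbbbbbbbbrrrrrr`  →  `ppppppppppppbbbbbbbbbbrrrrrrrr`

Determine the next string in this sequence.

pppppppppppppppbbbbbbbbbbbbrrrrrrrrrr

Reading off run lengths: p runs 3, 6, 9, 12; b runs 4, 6, 8, 10; r runs 2, 4, 6, 8 — each is linear in n (n = 1, 2, …).
For the next term, n = 5, so the run lengths are 15, 12, 10.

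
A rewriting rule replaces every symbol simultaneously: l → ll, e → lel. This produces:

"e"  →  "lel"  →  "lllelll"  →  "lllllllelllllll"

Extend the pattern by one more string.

Rewriting the 15 symbols of lllllllelllllll one by one yields ll ll ll ll ll ll ll lel ll ll ll ll ll ll ll; concatenated:

lllllllllllllllelllllllllllllll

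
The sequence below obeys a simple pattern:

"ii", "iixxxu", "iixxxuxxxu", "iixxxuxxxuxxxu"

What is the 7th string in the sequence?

Every step adds xxxu to the end: s(k+1) = s(k)·xxxu.
From iixxxuxxxuxxxu, 3 further steps: iixxxuxxxuxxxu → iixxxuxxxuxxxuxxxu → iixxxuxxxuxxxuxxxuxxxu → (answer).

iixxxuxxxuxxxuxxxuxxxuxxxu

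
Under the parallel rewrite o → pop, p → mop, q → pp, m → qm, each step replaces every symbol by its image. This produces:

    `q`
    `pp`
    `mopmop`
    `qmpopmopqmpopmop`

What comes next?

ppqmmoppopmopqmpopmopppqmmoppopmopqmpopmop

Replace each of the 16 characters of qmpopmopqmpopmop in place — pp qm mop pop mop qm pop mop pp qm mop pop mop qm pop mop — and concatenate.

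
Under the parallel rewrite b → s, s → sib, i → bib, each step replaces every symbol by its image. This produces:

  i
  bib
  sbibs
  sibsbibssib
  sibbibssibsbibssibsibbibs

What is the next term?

sibbibssbibssibsibbibssibsbibssibsibbibssibbibssbibssib

φ(sibbibssibsbibssibsibbibs) expands symbol-by-symbol to sib bib s s bib s sib sib bib s sib s bib s sib sib bib s sib bib s s bib s sib; joining the 25 pieces gives the next term.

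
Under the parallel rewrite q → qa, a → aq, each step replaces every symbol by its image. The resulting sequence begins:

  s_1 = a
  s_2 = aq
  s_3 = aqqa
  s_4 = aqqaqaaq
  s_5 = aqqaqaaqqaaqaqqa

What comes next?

Rewriting the 16 symbols of aqqaqaaqqaaqaqqa one by one yields aq qa qa aq qa aq aq qa qa aq aq qa aq qa qa aq; concatenated:

aqqaqaaqqaaqaqqaqaaqaqqaaqqaqaaq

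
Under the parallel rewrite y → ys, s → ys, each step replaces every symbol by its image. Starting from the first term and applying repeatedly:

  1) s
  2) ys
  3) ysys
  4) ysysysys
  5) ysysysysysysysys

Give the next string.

Rewriting the 16 symbols of ysysysysysysysys one by one yields ys ys ys ys ys ys ys ys ys ys ys ys ys ys ys ys; concatenated:

ysysysysysysysysysysysysysysysys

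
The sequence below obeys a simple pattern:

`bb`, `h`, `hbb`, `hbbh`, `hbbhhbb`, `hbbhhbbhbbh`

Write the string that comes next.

From term 3 onward, concatenate the last term with the second-to-last: h·bb = hbb, hbb·h = hbbh, …
The next term joins hbbhhbbhbbh and hbbhhbb.

hbbhhbbhbbhhbbhhbb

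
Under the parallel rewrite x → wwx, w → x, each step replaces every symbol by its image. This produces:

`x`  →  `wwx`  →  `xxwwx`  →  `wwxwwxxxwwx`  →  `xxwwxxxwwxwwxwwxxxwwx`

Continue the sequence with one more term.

Replace each of the 21 characters of xxwwxxxwwxwwxwwxxxwwx in place — wwx wwx x x wwx wwx wwx x x wwx x x wwx x x wwx wwx wwx x x wwx — and concatenate.

wwxwwxxxwwxwwxwwxxxwwxxxwwxxxwwxwwxwwxxxwwx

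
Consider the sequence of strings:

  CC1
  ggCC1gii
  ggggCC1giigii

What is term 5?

ggggggggCC1giigiigiigii

Each term wraps the previous one in gg on the left and gii on the right.
From ggggCC1giigii, 2 further steps: ggggCC1giigii → ggggggCC1giigiigii → (answer).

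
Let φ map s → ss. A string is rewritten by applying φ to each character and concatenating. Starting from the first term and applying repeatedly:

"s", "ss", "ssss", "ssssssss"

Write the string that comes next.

ssssssssssssssss

Expanding ssssssss: s→ss, s→ss, s→ss, s→ss, s→ss, s→ss, s→ss, s→ss. Concatenated: ss ss ss ss ss ss ss ss.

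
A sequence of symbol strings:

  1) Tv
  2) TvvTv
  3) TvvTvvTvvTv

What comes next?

Every step duplicates the string with 'v' between the halves.
One more doubling of TvvTvvTvvTv gives the answer.

TvvTvvTvvTvvTvvTvvTvvTv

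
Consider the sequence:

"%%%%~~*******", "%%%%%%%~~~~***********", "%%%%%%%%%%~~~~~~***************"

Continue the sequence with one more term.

Reading off run lengths: % runs 4, 7, 10; ~ runs 2, 4, 6; * runs 7, 11, 15 — each is linear in n (n = 1, 2, …).
Setting n = 4 gives 13, 8, 19 characters in each block.

%%%%%%%%%%%%%~~~~~~~~*******************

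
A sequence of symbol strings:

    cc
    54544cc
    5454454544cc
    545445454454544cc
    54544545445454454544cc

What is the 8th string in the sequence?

54544545445454454544545445454454544cc

Every step adds 54544 at the front: s(k+1) = 54544·s(k).
From 54544545445454454544cc, 3 further steps: 54544545445454454544cc → 5454454544545445454454544cc → 545445454454544545445454454544cc → (answer).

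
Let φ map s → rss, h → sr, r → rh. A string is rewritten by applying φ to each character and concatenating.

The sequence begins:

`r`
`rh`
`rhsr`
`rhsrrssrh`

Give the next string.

rhsrrssrhrhrssrssrhsr

Apply φ to rhsrrssrh symbol by symbol: r→rh, h→sr, s→rss, r→rh, r→rh, s→rss, s→rss, r→rh, h→sr; joined: rh sr rss rh rh rss rss rh sr.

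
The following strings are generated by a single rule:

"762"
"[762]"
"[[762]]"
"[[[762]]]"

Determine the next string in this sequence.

[[[[762]]]]

s(k+1) = [·s(k)·], so each term gains [ as a prefix and ] as a suffix.
One more step from [[[762]]] gives the answer.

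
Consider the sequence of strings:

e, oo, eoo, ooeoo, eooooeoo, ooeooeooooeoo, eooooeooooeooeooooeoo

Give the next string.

ooeooeooooeooeooooeooooeooeooooeoo

From term 3 onward, concatenate the second-to-last term with the last: e·oo = eoo, oo·eoo = ooeoo, …
So term 8 is ooeooeooooeoo·eooooeooooeooeooooeoo.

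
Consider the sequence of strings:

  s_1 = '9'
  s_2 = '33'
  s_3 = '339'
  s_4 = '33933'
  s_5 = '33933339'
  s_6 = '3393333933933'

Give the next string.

339333393393333933339

From term 3 onward, concatenate the last term with the second-to-last: 33·9 = 339, 339·33 = 33933, …
The next term joins 3393333933933 and 33933339.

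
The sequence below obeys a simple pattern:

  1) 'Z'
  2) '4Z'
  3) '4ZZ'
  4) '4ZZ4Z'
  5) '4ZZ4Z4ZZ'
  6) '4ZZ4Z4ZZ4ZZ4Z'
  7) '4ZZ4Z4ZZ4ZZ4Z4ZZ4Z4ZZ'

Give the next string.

4ZZ4Z4ZZ4ZZ4Z4ZZ4Z4ZZ4ZZ4Z4ZZ4ZZ4Z

This is a Fibonacci-style word recurrence s(k) = s(k−1)·s(k−2): e.g. 4Z·Z = 4ZZ.
The next term joins 4ZZ4Z4ZZ4ZZ4Z4ZZ4Z4ZZ and 4ZZ4Z4ZZ4ZZ4Z.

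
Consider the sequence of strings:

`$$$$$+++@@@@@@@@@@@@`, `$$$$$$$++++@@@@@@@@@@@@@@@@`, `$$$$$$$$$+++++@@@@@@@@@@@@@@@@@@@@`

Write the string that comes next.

Each string has the form $^{2n-1} +^{n} @^{4n}, where the shown terms are n = 3, 4, 5.
For the next term, n = 6, so the run lengths are 11, 6, 24.

$$$$$$$$$$$++++++@@@@@@@@@@@@@@@@@@@@@@@@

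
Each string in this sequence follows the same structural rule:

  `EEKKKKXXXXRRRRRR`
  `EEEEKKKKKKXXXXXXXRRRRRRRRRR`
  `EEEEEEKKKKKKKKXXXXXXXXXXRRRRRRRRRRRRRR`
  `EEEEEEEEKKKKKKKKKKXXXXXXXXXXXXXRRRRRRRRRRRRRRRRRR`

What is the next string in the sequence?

The n-th term is 2n-2 E's then 2n K's then 3n-2 X's then 4n-2 R's, where the shown terms are n = 2, 3, 4, 5.
For the next term, n = 6, so the run lengths are 10, 12, 16, 22.

EEEEEEEEEEKKKKKKKKKKKKXXXXXXXXXXXXXXXXRRRRRRRRRRRRRRRRRRRRRR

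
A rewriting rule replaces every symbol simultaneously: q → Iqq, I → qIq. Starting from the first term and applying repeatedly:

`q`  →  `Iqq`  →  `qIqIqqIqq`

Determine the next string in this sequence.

IqqqIqIqqqIqIqqIqqqIqIqqIqq

Expanding qIqIqqIqq: q→Iqq, I→qIq, q→Iqq, I→qIq, q→Iqq, q→Iqq, I→qIq, q→Iqq, q→Iqq. Concatenated: Iqq qIq Iqq qIq Iqq Iqq qIq Iqq Iqq.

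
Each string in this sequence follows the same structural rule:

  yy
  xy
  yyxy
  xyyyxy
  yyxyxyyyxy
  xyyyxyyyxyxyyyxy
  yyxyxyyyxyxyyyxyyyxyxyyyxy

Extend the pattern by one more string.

This is a Fibonacci-style word recurrence s(k) = s(k−2)·s(k−1): e.g. yy·xy = yyxy.
The next term joins xyyyxyyyxyxyyyxy and yyxyxyyyxyxyyyxyyyxyxyyyxy.

xyyyxyyyxyxyyyxyyyxyxyyyxyxyyyxyyyxyxyyyxy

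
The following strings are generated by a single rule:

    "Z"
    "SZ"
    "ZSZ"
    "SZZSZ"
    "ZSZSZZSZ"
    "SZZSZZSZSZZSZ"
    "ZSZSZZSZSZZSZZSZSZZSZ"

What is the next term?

SZZSZZSZSZZSZZSZSZZSZSZZSZZSZSZZSZ

Each term (from the third on) is the two preceding terms concatenated in order: term 3 = Z·SZ = ZSZ.
Continuing: SZZSZZSZSZZSZ · ZSZSZZSZSZZSZZSZSZZSZ gives term 8.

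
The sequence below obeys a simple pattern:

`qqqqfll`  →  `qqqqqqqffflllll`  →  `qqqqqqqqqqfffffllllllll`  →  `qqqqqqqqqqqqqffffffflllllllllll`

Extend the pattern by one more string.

Reading off run lengths: q runs 4, 7, 10, 13; f runs 1, 3, 5, 7; l runs 2, 5, 8, 11 — each is linear in n (n = 1, 2, …).
Setting n = 5 gives 16, 9, 14 characters in each block.

qqqqqqqqqqqqqqqqfffffffffllllllllllllll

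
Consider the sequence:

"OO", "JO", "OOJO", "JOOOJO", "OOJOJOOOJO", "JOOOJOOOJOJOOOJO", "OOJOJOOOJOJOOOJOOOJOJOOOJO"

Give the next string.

JOOOJOOOJOJOOOJOOOJOJOOOJOJOOOJOOOJOJOOOJO

Each term (from the third on) is the two preceding terms concatenated in order: term 3 = OO·JO = OOJO.
So term 8 is JOOOJOOOJOJOOOJO·OOJOJOOOJOJOOOJOOOJOJOOOJO.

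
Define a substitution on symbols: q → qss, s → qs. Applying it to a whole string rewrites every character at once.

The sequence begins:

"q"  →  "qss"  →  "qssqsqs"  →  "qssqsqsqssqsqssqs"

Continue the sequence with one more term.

qssqsqsqssqsqssqsqssqsqsqssqsqssqsqsqssqs

Replace each of the 17 characters of qssqsqsqssqsqssqs in place — qss qs qs qss qs qss qs qss qs qs qss qs qss qs qs qss qs — and concatenate.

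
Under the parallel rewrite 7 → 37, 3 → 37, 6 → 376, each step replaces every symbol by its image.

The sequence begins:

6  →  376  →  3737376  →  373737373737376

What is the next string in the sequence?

Applying the rule to each of the 15 symbols of 373737373737376 gives the pieces 37 37 37 37 37 37 37 37 37 37 37 37 37 37 376, which concatenate to the answer.

3737373737373737373737373737376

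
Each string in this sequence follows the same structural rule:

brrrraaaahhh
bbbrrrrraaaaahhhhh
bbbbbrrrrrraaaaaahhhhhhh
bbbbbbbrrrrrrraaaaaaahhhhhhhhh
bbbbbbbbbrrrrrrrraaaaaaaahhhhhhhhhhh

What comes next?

bbbbbbbbbbbrrrrrrrrraaaaaaaaahhhhhhhhhhhhh

Each string has the form b^{2n-1} r^{n+3} a^{n+3} h^{2n+1} (n = 1, 2, …).
For the next term, n = 6, so the run lengths are 11, 9, 9, 13.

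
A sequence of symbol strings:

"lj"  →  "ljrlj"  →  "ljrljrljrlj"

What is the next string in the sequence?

Each string is two copies of the previous one joined by 'r'.
Doubling ljrljrljrlj with 'r' between the halves:

ljrljrljrljrljrljrljrlj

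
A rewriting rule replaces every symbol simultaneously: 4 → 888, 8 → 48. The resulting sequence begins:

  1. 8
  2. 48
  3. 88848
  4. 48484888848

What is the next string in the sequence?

88848888488884848484888848

Apply φ to 48484888848 symbol by symbol: 4→888, 8→48, 4→888, 8→48, 4→888, 8→48, 8→48, 8→48, 8→48, 4→888, 8→48; joined: 888 48 888 48 888 48 48 48 48 888 48.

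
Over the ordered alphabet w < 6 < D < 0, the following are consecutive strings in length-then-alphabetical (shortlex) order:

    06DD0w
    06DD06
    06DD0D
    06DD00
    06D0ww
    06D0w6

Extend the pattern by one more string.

06D0wD

Treat 06D0w6 as a base-4 numeral over the given alphabet and add one, carrying through any trailing 0's.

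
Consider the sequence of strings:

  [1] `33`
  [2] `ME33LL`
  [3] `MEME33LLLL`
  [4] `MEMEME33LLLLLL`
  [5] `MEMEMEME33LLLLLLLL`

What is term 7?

Every step adds ME to the front and LL to the end of the previous string.
From MEMEMEME33LLLLLLLL, 2 further steps: MEMEMEME33LLLLLLLL → MEMEMEMEME33LLLLLLLLLL → (answer).

MEMEMEMEMEME33LLLLLLLLLLLL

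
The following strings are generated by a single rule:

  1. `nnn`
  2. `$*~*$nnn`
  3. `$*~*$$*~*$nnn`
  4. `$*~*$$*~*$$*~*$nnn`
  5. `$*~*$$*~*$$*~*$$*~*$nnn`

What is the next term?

Every step adds $*~*$ at the front: s(k+1) = $*~*$·s(k).
One more step from $*~*$$*~*$$*~*$$*~*$nnn gives the answer.

$*~*$$*~*$$*~*$$*~*$$*~*$nnn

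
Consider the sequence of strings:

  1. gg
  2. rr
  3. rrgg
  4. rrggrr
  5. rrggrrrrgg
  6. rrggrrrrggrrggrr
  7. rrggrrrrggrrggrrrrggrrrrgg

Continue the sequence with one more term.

rrggrrrrggrrggrrrrggrrrrggrrggrrrrggrrggrr

Each term (from the third on) is the previous term followed by the one before it: term 3 = rr·gg = rrgg.
The next term joins rrggrrrrggrrggrrrrggrrrrgg and rrggrrrrggrrggrr.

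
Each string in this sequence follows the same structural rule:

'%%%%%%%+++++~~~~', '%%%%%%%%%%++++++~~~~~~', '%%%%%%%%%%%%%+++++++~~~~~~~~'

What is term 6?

%%%%%%%%%%%%%%%%%%%%%%++++++++++~~~~~~~~~~~~~~

Term n consists of 3n+1 %'s, followed by n+3 +'s, followed by 2n ~'s, where the shown terms are n = 2, 3, 4.
Setting n = 7 gives 22, 10, 14 characters in each block.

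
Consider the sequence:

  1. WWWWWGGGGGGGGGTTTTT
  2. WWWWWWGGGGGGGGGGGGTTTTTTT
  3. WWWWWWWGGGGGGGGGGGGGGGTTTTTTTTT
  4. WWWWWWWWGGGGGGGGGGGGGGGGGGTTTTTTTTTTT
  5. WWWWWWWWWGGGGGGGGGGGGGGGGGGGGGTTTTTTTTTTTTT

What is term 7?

The n-th term is n+3 W's then 3n+3 G's then 2n+1 T's, where the shown terms are n = 2, 3, 4, 5, 6.
At n = 8 the blocks have lengths 11, 27, 17.

WWWWWWWWWWWGGGGGGGGGGGGGGGGGGGGGGGGGGGTTTTTTTTTTTTTTTTT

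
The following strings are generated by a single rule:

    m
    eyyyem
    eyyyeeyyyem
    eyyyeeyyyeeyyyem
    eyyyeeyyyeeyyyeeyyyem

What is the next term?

eyyyeeyyyeeyyyeeyyyeeyyyem

Each term is the previous one with eyyye prepended.
One more step from eyyyeeyyyeeyyyeeyyyem gives the answer.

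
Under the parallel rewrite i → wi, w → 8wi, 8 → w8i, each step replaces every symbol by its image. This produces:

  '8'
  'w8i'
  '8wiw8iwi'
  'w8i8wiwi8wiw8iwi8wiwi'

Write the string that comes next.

8wiw8iwiw8i8wiwi8wiwiw8i8wiwi8wiw8iwi8wiwiw8i8wiwi8wiwi

Replace each of the 21 characters of w8i8wiwi8wiw8iwi8wiwi in place — 8wi w8i wi w8i 8wi wi 8wi wi w8i 8wi wi 8wi w8i wi 8wi wi w8i 8wi wi 8wi wi — and concatenate.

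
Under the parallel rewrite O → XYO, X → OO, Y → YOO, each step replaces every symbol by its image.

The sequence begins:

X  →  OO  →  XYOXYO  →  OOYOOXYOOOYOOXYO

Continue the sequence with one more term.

φ(OOYOOXYOOOYOOXYO) expands symbol-by-symbol to XYO XYO YOO XYO XYO OO YOO XYO XYO XYO YOO XYO XYO OO YOO XYO; joining the 16 pieces gives the next term.

XYOXYOYOOXYOXYOOOYOOXYOXYOXYOYOOXYOXYOOOYOOXYO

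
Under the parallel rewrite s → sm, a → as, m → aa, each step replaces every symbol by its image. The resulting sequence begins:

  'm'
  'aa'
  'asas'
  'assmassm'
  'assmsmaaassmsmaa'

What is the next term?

Rewriting the 16 symbols of assmsmaaassmsmaa one by one yields as sm sm aa sm aa as as as sm sm aa sm aa as as; concatenated:

assmsmaasmaaasasassmsmaasmaaasas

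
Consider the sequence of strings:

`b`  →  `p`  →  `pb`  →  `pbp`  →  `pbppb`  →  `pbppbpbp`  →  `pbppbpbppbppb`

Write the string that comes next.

pbppbpbppbppbpbppbpbp

This is a Fibonacci-style word recurrence s(k) = s(k−1)·s(k−2): e.g. p·b = pb.
Continuing: pbppbpbppbppb · pbppbpbp gives term 8.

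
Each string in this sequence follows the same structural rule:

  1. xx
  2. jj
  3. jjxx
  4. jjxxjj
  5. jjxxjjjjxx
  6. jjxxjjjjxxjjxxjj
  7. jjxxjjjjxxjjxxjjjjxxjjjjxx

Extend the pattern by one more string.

jjxxjjjjxxjjxxjjjjxxjjjjxxjjxxjjjjxxjjxxjj

Each term (from the third on) is the previous term followed by the one before it: term 3 = jj·xx = jjxx.
The next term joins jjxxjjjjxxjjxxjjjjxxjjjjxx and jjxxjjjjxxjjxxjj.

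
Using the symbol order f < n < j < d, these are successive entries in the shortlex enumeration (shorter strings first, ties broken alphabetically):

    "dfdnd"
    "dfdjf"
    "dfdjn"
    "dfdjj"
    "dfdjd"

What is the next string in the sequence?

dfddf

Treat dfdjd as a base-4 numeral over the given alphabet and add one, carrying through any trailing d's.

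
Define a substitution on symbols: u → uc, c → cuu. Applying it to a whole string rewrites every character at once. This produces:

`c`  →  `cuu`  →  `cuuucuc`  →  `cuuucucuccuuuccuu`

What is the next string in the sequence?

Rewriting the 17 symbols of cuuucucuccuuuccuu one by one yields cuu uc uc uc cuu uc cuu uc cuu cuu uc uc uc cuu cuu uc uc; concatenated:

cuuucucuccuuuccuuuccuucuuucucuccuucuuucuc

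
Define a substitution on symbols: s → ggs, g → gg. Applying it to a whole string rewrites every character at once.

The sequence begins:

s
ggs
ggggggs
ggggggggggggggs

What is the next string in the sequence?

ggggggggggggggggggggggggggggggs

Replace each of the 15 characters of ggggggggggggggs in place — gg gg gg gg gg gg gg gg gg gg gg gg gg gg ggs — and concatenate.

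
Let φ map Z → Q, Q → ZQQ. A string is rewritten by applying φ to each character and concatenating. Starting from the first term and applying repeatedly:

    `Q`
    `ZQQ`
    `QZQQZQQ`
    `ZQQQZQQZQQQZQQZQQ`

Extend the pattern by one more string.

Replace each of the 17 characters of ZQQQZQQZQQQZQQZQQ in place — Q ZQQ ZQQ ZQQ Q ZQQ ZQQ Q ZQQ ZQQ ZQQ Q ZQQ ZQQ Q ZQQ ZQQ — and concatenate.

QZQQZQQZQQQZQQZQQQZQQZQQZQQQZQQZQQQZQQZQQ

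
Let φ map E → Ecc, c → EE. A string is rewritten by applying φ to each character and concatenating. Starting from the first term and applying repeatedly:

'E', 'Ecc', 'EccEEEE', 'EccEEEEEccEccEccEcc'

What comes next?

Rewriting the 19 symbols of EccEEEEEccEccEccEcc one by one yields Ecc EE EE Ecc Ecc Ecc Ecc Ecc EE EE Ecc EE EE Ecc EE EE Ecc EE EE; concatenated:

EccEEEEEccEccEccEccEccEEEEEccEEEEEccEEEEEccEEEE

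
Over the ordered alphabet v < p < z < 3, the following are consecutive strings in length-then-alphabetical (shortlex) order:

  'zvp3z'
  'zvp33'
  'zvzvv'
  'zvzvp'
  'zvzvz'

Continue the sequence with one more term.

zvzv3

Treat zvzvz as a base-4 numeral over the given alphabet and add one, carrying through any trailing 3's.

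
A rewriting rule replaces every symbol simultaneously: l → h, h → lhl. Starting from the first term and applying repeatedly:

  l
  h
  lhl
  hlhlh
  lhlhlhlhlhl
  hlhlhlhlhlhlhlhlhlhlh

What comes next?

Rewriting the 21 symbols of hlhlhlhlhlhlhlhlhlhlh one by one yields lhl h lhl h lhl h lhl h lhl h lhl h lhl h lhl h lhl h lhl h lhl; concatenated:

lhlhlhlhlhlhlhlhlhlhlhlhlhlhlhlhlhlhlhlhlhl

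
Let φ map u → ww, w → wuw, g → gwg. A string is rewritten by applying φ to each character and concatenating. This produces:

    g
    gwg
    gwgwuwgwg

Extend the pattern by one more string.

gwgwuwgwgwuwwwwuwgwgwuwgwg

Expanding gwgwuwgwg: g→gwg, w→wuw, g→gwg, w→wuw, u→ww, w→wuw, g→gwg, w→wuw, g→gwg. Concatenated: gwg wuw gwg wuw ww wuw gwg wuw gwg.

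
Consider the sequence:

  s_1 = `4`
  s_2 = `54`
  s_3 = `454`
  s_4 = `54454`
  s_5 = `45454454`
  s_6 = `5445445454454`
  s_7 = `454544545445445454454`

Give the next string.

This is a Fibonacci-style word recurrence s(k) = s(k−2)·s(k−1): e.g. 4·54 = 454.
Continuing: 5445445454454 · 454544545445445454454 gives term 8.

5445445454454454544545445445454454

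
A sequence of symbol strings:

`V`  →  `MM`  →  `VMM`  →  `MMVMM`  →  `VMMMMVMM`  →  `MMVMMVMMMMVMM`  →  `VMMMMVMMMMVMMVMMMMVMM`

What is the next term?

This is a Fibonacci-style word recurrence s(k) = s(k−2)·s(k−1): e.g. V·MM = VMM.
So term 8 is MMVMMVMMMMVMM·VMMMMVMMMMVMMVMMMMVMM.

MMVMMVMMMMVMMVMMMMVMMMMVMMVMMMMVMM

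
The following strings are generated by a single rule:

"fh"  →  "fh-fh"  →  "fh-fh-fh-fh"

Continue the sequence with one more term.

s(k+1) = s(k)·-·s(k) — each term doubles the last with '-' between the halves.
Doubling fh-fh-fh-fh with '-' between the halves:

fh-fh-fh-fh-fh-fh-fh-fh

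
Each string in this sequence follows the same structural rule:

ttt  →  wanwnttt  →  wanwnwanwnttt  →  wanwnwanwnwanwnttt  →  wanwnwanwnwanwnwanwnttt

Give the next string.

The strings grow by a fixed prefix wanwn each time.
One more step from wanwnwanwnwanwnwanwnttt gives the answer.

wanwnwanwnwanwnwanwnwanwnttt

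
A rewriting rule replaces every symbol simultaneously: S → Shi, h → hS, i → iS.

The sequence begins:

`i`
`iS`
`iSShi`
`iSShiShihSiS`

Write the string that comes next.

iSShiShihSiSShihSiShSShiiSShi

Rewriting each symbol of iSShiShihSiS: i→iS, S→Shi, S→Shi, h→hS, i→iS, S→Shi, h→hS, i→iS, h→hS, S→Shi, i→iS, S→Shi, which concatenates to iS Shi Shi hS iS Shi hS iS hS Shi iS Shi.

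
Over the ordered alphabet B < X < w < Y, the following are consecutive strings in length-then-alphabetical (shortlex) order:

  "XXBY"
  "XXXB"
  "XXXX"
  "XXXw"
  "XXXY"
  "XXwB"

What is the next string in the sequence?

XXwX

Treat XXwB as a base-4 numeral over the given alphabet and add one, carrying through any trailing Y's.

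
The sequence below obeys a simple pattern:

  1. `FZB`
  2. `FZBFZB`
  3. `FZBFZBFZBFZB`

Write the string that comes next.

FZBFZBFZBFZBFZBFZBFZBFZB

s(k+1) = s(k)·s(k) — each term doubles the last.
So the next term is two copies of FZBFZBFZBFZB.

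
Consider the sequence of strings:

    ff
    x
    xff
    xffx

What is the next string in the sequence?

Each term (from the third on) is the previous term followed by the one before it: term 3 = x·ff = xff.
Continuing: xffx · xff gives term 5.

xffxxff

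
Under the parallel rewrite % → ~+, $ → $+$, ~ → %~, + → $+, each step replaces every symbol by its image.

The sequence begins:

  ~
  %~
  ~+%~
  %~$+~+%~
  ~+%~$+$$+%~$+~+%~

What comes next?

Rewriting the 17 symbols of ~+%~$+$$+%~$+~+%~ one by one yields %~ $+ ~+ %~ $+$ $+ $+$ $+$ $+ ~+ %~ $+$ $+ %~ $+ ~+ %~; concatenated:

%~$+~+%~$+$$+$+$$+$$+~+%~$+$$+%~$+~+%~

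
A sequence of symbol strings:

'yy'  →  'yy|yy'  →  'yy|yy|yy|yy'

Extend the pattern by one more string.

Every step duplicates the string with '|' between the halves.
So the next term is two copies of yy|yy|yy|yy with '|' between the halves.

yy|yy|yy|yy|yy|yy|yy|yy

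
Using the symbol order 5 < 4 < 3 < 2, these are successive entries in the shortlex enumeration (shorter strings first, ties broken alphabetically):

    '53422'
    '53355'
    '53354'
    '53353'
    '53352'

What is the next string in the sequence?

53345

Treat 53352 as a base-4 numeral over the given alphabet and add one, carrying through any trailing 2's.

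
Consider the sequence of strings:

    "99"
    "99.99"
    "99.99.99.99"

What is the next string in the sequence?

Every step duplicates the string with '.' between the halves.
So the next term is two copies of 99.99.99.99 with '.' between the halves.

99.99.99.99.99.99.99.99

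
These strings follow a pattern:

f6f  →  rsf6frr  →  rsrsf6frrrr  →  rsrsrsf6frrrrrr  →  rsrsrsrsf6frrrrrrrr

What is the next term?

rsrsrsrsrsf6frrrrrrrrrr

Each term wraps the previous one in rs on the left and rr on the right.
One more step from rsrsrsrsf6frrrrrrrr gives the answer.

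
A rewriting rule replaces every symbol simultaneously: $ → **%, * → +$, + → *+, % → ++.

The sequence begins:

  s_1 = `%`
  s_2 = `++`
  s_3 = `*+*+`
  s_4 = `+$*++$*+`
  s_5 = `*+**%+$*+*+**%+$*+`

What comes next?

φ(*+**%+$*+*+**%+$*+) expands symbol-by-symbol to +$ *+ +$ +$ ++ *+ **% +$ *+ +$ *+ +$ +$ ++ *+ **% +$ *+; joining the 18 pieces gives the next term.

+$*++$+$++*+**%+$*++$*++$+$++*+**%+$*+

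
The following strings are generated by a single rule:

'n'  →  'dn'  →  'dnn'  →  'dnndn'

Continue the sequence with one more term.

From term 3 onward, concatenate the last term with the second-to-last: dn·n = dnn, dnn·dn = dnndn, …
Continuing: dnndn · dnn gives term 5.

dnndndnn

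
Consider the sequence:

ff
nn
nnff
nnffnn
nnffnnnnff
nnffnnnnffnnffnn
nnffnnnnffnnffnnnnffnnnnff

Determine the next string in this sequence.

nnffnnnnffnnffnnnnffnnnnffnnffnnnnffnnffnn

This is a Fibonacci-style word recurrence s(k) = s(k−1)·s(k−2): e.g. nn·ff = nnff.
So term 8 is nnffnnnnffnnffnnnnffnnnnff·nnffnnnnffnnffnn.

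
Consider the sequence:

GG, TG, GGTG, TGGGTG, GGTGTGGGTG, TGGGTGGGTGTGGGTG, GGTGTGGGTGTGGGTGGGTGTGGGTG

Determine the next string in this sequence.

TGGGTGGGTGTGGGTGGGTGTGGGTGTGGGTGGGTGTGGGTG

This is a Fibonacci-style word recurrence s(k) = s(k−2)·s(k−1): e.g. GG·TG = GGTG.
So term 8 is TGGGTGGGTGTGGGTG·GGTGTGGGTGTGGGTGGGTGTGGGTG.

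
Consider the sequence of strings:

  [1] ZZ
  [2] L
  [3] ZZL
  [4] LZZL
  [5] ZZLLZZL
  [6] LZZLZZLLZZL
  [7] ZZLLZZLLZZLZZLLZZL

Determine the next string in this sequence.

From term 3 onward, concatenate the second-to-last term with the last: ZZ·L = ZZL, L·ZZL = LZZL, …
So term 8 is LZZLZZLLZZL·ZZLLZZLLZZLZZLLZZL.

LZZLZZLLZZLZZLLZZLLZZLZZLLZZL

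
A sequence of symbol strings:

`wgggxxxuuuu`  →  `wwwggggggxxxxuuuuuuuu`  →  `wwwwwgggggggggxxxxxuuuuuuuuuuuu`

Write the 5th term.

wwwwwwwwwgggggggggggggggxxxxxxxuuuuuuuuuuuuuuuuuuuu

Term n consists of 2n-1 w's, followed by 3n g's, followed by n+2 x's, followed by 4n u's (n = 1, 2, …).
For term 5, n = 5, so the run lengths are 9, 15, 7, 20.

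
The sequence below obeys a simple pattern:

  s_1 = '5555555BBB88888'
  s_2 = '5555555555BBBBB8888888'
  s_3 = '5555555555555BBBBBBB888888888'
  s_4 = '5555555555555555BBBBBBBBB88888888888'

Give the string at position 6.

5555555555555555555555BBBBBBBBBBBBB888888888888888

Reading off run lengths: 5 runs 7, 10, 13, 16; B runs 3, 5, 7, 9; 8 runs 5, 7, 9, 11 — each is linear in n, where the shown terms are n = 2, 3, 4, 5.
For term 6, n = 7, so the run lengths are 22, 13, 15.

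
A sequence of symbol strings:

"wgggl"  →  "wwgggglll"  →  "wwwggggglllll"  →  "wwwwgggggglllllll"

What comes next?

Each string has the form w^{n} g^{n+2} l^{2n-1} (n = 1, 2, …).
For the next term, n = 5, so the run lengths are 5, 7, 9.

wwwwwggggggglllllllll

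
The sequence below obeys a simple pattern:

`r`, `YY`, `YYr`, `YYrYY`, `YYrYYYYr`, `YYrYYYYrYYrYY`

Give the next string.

YYrYYYYrYYrYYYYrYYYYr

From term 3 onward, concatenate the last term with the second-to-last: YY·r = YYr, YYr·YY = YYrYY, …
The next term joins YYrYYYYrYYrYY and YYrYYYYr.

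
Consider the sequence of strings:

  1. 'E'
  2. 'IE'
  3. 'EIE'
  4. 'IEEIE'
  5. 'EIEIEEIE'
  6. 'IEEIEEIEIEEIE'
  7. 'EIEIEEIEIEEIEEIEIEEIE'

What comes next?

IEEIEEIEIEEIEEIEIEEIEIEEIEEIEIEEIE

This is a Fibonacci-style word recurrence s(k) = s(k−2)·s(k−1): e.g. E·IE = EIE.
Continuing: IEEIEEIEIEEIE · EIEIEEIEIEEIEEIEIEEIE gives term 8.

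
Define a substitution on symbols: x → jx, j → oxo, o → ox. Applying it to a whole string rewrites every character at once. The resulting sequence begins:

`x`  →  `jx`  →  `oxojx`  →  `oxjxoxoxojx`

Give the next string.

oxjxoxojxoxjxoxjxoxoxojx

Expanding oxjxoxoxojx: o→ox, x→jx, j→oxo, x→jx, o→ox, x→jx, o→ox, x→jx, o→ox, j→oxo, x→jx. Concatenated: ox jx oxo jx ox jx ox jx ox oxo jx.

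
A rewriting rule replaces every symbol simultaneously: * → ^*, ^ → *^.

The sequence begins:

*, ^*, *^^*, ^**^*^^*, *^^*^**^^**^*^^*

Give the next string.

Applying the rule to each of the 16 symbols of *^^*^**^^**^*^^* gives the pieces ^* *^ *^ ^* *^ ^* ^* *^ *^ ^* ^* *^ ^* *^ *^ ^*, which concatenate to the answer.

^**^*^^**^^*^**^*^^*^**^^**^*^^*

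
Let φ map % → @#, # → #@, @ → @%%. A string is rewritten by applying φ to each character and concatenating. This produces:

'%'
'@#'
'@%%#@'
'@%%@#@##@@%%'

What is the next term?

@%%@#@#@%%#@@%%#@#@@%%@%%@#@#

Expanding @%%@#@##@@%%: @→@%%, %→@#, %→@#, @→@%%, #→#@, @→@%%, #→#@, #→#@, @→@%%, @→@%%, %→@#, %→@#. Concatenated: @%% @# @# @%% #@ @%% #@ #@ @%% @%% @# @#.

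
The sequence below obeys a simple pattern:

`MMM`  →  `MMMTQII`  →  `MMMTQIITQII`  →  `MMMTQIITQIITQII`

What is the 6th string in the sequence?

MMMTQIITQIITQIITQIITQII

Every step adds TQII to the end: s(k+1) = s(k)·TQII.
From MMMTQIITQIITQII, 2 further steps: MMMTQIITQIITQII → MMMTQIITQIITQIITQII → (answer).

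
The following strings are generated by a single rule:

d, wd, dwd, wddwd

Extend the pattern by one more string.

This is a Fibonacci-style word recurrence s(k) = s(k−2)·s(k−1): e.g. d·wd = dwd.
Continuing: dwd · wddwd gives term 5.

dwdwddwd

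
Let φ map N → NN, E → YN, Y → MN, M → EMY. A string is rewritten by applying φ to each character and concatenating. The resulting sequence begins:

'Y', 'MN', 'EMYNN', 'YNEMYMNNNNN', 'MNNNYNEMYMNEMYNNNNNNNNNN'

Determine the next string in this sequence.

EMYNNNNNNMNNNYNEMYMNEMYNNYNEMYMNNNNNNNNNNNNNNNNNNNNN

Applying the rule to each of the 24 symbols of MNNNYNEMYMNEMYNNNNNNNNNN gives the pieces EMY NN NN NN MN NN YN EMY MN EMY NN YN EMY MN NN NN NN NN NN NN NN NN NN NN, which concatenate to the answer.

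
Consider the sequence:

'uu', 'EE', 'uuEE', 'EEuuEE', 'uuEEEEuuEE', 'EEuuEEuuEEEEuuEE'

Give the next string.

From term 3 onward, concatenate the second-to-last term with the last: uu·EE = uuEE, EE·uuEE = EEuuEE, …
The next term joins uuEEEEuuEE and EEuuEEuuEEEEuuEE.

uuEEEEuuEEEEuuEEuuEEEEuuEE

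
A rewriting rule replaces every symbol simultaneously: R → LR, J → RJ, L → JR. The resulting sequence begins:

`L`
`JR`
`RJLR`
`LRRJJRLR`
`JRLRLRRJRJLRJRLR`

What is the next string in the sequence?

RJLRJRLRJRLRLRRJLRRJJRLRRJLRJRLR

φ(JRLRLRRJRJLRJRLR) expands symbol-by-symbol to RJ LR JR LR JR LR LR RJ LR RJ JR LR RJ LR JR LR; joining the 16 pieces gives the next term.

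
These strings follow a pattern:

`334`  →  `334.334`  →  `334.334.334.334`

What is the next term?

334.334.334.334.334.334.334.334

Every step duplicates the string with '.' between the halves.
So the next term is two copies of 334.334.334.334 with '.' between the halves.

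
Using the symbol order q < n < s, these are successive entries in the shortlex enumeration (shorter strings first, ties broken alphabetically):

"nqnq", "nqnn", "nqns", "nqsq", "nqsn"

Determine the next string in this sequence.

nqss

The successor of nqsn increments the rightmost position that isn't already s and resets every position after it to q.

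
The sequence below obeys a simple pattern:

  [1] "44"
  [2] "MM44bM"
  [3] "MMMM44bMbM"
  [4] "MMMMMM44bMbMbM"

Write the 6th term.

MMMMMMMMMM44bMbMbMbMbM

s(k+1) = MM·s(k)·bM, so each term gains MM as a prefix and bM as a suffix.
From MMMMMM44bMbMbM, 2 further steps: MMMMMM44bMbMbM → MMMMMMMM44bMbMbMbM → (answer).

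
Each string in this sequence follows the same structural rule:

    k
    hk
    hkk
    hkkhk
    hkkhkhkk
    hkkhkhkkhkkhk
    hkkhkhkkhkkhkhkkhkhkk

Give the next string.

hkkhkhkkhkkhkhkkhkhkkhkkhkhkkhkkhk

This is a Fibonacci-style word recurrence s(k) = s(k−1)·s(k−2): e.g. hk·k = hkk.
The next term joins hkkhkhkkhkkhkhkkhkhkk and hkkhkhkkhkkhk.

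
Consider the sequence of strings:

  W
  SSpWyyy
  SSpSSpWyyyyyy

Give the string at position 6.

Each term wraps the previous one in SSp on the left and yyy on the right.
From SSpSSpWyyyyyy, 3 further steps: SSpSSpWyyyyyy → SSpSSpSSpWyyyyyyyyy → SSpSSpSSpSSpWyyyyyyyyyyyy → (answer).

SSpSSpSSpSSpSSpWyyyyyyyyyyyyyyy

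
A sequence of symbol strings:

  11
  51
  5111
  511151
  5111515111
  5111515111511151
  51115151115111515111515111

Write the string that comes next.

511151511151115151115151115111515111511151

Each term (from the third on) is the previous term followed by the one before it: term 3 = 51·11 = 5111.
The next term joins 51115151115111515111515111 and 5111515111511151.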